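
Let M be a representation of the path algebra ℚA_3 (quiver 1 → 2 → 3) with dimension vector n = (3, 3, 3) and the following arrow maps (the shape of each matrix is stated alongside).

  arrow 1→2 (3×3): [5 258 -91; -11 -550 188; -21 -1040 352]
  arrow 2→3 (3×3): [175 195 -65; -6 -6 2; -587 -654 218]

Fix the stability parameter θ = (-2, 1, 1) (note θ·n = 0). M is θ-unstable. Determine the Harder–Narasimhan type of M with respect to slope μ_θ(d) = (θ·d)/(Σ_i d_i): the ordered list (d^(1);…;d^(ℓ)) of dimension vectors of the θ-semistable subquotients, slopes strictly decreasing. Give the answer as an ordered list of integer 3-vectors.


Via rank(M_{q-1}∘⋯∘M_p): M ≅ I[1,2], I[1,3]^2, I[3,3].
μ_θ-semistable layers: μ^(1)=1; μ^(2)=-2

((0, 3, 3); (3, 0, 0))


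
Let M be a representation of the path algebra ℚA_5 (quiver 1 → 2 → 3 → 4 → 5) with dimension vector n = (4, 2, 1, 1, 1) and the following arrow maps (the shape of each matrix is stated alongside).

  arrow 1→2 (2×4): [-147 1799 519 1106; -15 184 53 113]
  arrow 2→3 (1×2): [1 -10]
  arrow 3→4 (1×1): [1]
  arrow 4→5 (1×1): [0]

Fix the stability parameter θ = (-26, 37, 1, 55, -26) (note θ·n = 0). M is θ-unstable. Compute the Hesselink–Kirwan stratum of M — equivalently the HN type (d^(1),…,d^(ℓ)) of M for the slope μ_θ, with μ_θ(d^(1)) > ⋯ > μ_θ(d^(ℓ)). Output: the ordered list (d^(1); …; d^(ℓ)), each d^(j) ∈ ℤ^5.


Via rank(M_{q-1}∘⋯∘M_p): M ≅ I[1,1]^2, I[1,2], I[1,4], I[5,5].
μ_θ-semistable layers: μ^(1)=55; μ^(2)=37; μ^(3)=19; μ^(4)=-26

((0, 0, 0, 1, 0); (0, 1, 0, 0, 0); (0, 1, 1, 0, 0); (4, 0, 0, 0, 1))


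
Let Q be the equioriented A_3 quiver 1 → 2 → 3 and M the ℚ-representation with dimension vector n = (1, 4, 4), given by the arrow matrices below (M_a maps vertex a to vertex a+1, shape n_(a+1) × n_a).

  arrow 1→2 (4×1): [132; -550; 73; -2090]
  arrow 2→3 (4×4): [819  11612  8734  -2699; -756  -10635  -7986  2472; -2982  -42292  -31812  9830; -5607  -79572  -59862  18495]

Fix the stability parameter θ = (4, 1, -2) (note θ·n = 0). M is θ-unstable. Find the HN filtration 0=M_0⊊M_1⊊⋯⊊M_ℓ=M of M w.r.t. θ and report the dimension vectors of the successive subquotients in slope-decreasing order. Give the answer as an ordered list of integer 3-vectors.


Barcode: M ≅ I[1,2], I[2,2], I[2,3]^2, I[3,3]^2. HN layers by μ_θ (4 steps, strictly decreasing):
  μ^(1)=5/2; μ^(2)=1; μ^(3)=-1/2; μ^(4)=-2

((1, 1, 0); (0, 1, 0); (0, 2, 2); (0, 0, 2))


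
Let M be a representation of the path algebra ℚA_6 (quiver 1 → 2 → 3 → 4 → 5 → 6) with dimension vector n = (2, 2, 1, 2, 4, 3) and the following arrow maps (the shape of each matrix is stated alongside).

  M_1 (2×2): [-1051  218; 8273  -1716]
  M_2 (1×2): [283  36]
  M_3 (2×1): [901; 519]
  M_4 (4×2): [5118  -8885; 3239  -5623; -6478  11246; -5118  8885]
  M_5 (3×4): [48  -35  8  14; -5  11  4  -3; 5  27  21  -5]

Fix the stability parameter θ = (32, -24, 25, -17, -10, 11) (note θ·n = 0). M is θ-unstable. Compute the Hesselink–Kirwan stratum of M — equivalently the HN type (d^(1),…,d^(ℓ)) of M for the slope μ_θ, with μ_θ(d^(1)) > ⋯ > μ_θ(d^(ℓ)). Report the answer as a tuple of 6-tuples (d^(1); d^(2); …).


Interval decomposition of M: I[1,2], I[1,5], I[4,6], I[5,6]^2.
HN type (ℓ=5): μ^(1)=11; μ^(2)=4; μ^(3)=6/5; μ^(4)=-10; μ^(5)=-17

((0, 0, 0, 0, 0, 3); (1, 1, 0, 0, 0, 0); (1, 1, 1, 1, 1, 0); (0, 0, 0, 0, 3, 0); (0, 0, 0, 1, 0, 0))


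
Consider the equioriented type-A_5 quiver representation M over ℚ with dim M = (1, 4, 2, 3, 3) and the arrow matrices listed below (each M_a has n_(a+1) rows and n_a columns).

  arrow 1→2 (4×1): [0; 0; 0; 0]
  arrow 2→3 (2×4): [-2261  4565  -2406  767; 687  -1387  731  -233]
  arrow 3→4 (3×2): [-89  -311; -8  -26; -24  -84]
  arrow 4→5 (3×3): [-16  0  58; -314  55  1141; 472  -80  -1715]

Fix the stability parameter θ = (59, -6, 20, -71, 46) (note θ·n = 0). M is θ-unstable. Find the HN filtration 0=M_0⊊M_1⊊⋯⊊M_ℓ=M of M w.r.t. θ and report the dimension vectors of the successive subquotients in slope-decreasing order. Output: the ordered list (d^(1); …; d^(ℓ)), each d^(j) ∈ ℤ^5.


Via rank(M_{q-1}∘⋯∘M_p): M ≅ I[1,1], I[2,2]^2, I[2,5]^2, I[4,4], I[5,5].
μ_θ-semistable layers: μ^(1)=59; μ^(2)=46; μ^(3)=-6; μ^(4)=-19; μ^(5)=-71

((1, 0, 0, 0, 0); (0, 0, 0, 0, 3); (0, 2, 0, 0, 0); (0, 2, 2, 2, 0); (0, 0, 0, 1, 0))


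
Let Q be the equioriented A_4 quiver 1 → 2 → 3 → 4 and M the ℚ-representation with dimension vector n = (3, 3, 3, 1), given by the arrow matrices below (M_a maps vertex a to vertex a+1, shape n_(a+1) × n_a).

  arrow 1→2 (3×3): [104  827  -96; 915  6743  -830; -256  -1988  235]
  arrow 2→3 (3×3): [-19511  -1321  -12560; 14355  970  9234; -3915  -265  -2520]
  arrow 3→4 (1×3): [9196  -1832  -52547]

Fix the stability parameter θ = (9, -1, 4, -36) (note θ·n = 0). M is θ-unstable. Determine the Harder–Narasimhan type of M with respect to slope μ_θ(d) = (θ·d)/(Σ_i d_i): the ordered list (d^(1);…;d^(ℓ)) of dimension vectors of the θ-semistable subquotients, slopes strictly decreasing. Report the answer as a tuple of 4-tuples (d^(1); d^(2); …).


Via rank(M_{q-1}∘⋯∘M_p): M ≅ I[1,2], I[1,3], I[1,4], I[3,3].
μ_θ-semistable layers: μ^(1)=4; μ^(2)=-6

((2, 2, 2, 0); (1, 1, 1, 1))


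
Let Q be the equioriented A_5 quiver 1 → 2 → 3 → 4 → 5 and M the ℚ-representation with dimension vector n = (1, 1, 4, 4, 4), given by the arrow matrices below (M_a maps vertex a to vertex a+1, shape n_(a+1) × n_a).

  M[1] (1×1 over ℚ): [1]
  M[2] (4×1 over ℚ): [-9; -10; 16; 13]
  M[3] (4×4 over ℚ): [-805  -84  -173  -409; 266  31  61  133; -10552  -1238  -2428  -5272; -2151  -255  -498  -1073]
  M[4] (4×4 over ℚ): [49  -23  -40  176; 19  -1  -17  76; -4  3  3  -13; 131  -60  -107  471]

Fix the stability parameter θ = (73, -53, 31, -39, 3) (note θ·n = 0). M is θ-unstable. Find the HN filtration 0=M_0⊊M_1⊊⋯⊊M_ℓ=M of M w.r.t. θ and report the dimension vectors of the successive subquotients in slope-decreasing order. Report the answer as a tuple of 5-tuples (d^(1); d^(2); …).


Barcode: M ≅ I[1,5], I[3,5]^3. HN layers by μ_θ (2 steps, strictly decreasing):
  μ^(1)=3; μ^(2)=-4

((1, 1, 1, 1, 4); (0, 0, 3, 3, 0))


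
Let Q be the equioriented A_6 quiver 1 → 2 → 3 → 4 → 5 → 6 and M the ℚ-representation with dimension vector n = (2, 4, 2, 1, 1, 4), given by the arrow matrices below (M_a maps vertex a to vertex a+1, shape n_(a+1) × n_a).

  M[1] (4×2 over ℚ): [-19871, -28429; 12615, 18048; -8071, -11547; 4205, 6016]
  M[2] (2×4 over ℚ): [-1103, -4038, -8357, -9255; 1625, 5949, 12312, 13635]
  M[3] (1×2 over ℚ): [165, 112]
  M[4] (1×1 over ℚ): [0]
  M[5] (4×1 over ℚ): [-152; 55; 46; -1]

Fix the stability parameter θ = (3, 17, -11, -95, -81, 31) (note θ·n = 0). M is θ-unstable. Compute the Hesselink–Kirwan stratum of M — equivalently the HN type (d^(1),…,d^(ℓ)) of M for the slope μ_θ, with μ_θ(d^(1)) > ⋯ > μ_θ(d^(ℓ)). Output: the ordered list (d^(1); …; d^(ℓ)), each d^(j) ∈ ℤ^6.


Barcode: M ≅ I[1,3], I[1,4], I[2,2]^2, I[5,6], I[6,6]^3. HN layers by μ_θ (5 steps, strictly decreasing):
  μ^(1)=31; μ^(2)=17; μ^(3)=3; μ^(4)=-43/2; μ^(5)=-81

((0, 0, 0, 0, 0, 4); (0, 2, 0, 0, 0, 0); (1, 1, 1, 0, 0, 0); (1, 1, 1, 1, 0, 0); (0, 0, 0, 0, 1, 0))


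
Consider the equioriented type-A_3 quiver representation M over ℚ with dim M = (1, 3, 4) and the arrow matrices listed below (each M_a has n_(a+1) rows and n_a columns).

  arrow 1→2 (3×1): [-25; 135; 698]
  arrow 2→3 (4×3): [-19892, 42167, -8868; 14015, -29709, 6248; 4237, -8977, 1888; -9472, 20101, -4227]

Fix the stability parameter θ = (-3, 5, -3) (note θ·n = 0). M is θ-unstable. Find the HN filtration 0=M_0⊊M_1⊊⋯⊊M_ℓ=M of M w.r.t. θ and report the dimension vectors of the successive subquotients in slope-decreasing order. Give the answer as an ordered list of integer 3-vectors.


Via rank(M_{q-1}∘⋯∘M_p): M ≅ I[1,3], I[2,3]^2, I[3,3].
μ_θ-semistable layers: μ^(1)=1; μ^(2)=-3

((0, 3, 3); (1, 0, 1))


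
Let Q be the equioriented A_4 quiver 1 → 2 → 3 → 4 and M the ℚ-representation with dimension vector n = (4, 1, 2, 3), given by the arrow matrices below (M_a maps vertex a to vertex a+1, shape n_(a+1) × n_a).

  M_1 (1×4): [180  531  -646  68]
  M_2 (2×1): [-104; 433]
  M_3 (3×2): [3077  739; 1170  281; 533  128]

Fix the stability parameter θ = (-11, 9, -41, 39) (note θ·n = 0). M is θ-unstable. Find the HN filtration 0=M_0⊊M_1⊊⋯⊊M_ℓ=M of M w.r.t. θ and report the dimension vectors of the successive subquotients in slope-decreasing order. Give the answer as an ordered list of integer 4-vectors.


Barcode: M ≅ I[1,1]^3, I[1,4], I[3,4], I[4,4]. HN layers by μ_θ (4 steps, strictly decreasing):
  μ^(1)=39; μ^(2)=-11; μ^(3)=-43/3; μ^(4)=-41

((0, 0, 0, 3); (3, 0, 0, 0); (1, 1, 1, 0); (0, 0, 1, 0))


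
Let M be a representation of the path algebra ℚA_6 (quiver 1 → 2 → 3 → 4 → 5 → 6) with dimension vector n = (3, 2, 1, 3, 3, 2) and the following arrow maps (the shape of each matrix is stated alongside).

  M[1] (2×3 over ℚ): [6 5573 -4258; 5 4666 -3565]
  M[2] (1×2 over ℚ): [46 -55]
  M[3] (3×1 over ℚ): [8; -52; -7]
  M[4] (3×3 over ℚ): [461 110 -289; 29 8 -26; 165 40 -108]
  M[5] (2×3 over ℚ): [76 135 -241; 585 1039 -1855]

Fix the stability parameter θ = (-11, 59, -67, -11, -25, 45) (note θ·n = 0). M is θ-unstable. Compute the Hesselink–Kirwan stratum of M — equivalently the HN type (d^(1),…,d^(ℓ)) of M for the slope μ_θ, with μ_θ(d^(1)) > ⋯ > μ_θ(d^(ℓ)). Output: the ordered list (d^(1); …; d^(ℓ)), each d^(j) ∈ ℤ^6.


Interval decomposition of M: I[1,1], I[1,2], I[1,6], I[4,5], I[4,6].
HN type (ℓ=4): μ^(1)=59; μ^(2)=45; μ^(3)=-11; μ^(4)=-18

((0, 1, 0, 0, 0, 0); (0, 0, 0, 0, 0, 2); (3, 1, 1, 1, 1, 0); (0, 0, 0, 2, 2, 0))


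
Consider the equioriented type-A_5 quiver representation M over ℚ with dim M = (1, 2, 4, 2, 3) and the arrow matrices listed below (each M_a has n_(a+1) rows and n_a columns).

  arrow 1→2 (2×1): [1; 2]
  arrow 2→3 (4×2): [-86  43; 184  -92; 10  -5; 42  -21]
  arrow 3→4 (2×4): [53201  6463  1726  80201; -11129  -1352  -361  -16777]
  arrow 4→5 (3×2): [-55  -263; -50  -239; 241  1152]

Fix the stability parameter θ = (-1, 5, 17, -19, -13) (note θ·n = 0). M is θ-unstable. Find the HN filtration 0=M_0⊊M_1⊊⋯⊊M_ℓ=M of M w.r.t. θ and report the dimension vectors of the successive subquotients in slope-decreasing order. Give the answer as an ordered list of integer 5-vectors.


Barcode: M ≅ I[1,2], I[2,5], I[3,3]^2, I[3,5], I[5,5]. HN layers by μ_θ (6 steps, strictly decreasing):
  μ^(1)=17; μ^(2)=5; μ^(3)=-1; μ^(4)=-5/2; μ^(5)=-5; μ^(6)=-13

((0, 0, 2, 0, 0); (0, 1, 0, 0, 0); (1, 0, 0, 0, 0); (0, 1, 1, 1, 1); (0, 0, 1, 1, 1); (0, 0, 0, 0, 1))


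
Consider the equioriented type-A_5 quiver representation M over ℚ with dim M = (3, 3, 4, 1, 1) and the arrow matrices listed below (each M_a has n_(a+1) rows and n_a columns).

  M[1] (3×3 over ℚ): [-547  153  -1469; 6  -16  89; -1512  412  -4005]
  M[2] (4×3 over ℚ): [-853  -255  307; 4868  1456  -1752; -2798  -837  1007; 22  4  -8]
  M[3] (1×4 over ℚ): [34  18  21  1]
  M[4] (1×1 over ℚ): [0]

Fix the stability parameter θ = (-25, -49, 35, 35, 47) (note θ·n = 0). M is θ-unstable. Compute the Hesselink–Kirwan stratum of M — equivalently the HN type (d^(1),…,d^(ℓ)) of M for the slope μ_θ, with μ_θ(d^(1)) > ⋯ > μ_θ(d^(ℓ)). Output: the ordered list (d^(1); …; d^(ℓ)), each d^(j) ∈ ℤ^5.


Via rank(M_{q-1}∘⋯∘M_p): M ≅ I[1,2], I[1,3], I[1,4], I[3,3]^2, I[5,5].
μ_θ-semistable layers: μ^(1)=47; μ^(2)=35; μ^(3)=-37

((0, 0, 0, 0, 1); (0, 0, 4, 1, 0); (3, 3, 0, 0, 0))


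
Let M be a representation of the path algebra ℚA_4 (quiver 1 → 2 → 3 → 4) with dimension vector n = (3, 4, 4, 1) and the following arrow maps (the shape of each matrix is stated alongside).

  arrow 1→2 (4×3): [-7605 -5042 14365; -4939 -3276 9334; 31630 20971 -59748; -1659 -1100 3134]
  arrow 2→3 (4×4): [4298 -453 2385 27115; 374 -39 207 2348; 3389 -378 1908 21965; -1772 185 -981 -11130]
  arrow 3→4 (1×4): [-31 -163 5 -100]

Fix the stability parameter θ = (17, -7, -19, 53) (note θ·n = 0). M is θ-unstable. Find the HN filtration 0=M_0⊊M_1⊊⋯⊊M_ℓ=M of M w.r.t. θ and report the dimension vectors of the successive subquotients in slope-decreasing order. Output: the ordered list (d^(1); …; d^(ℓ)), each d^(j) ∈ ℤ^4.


Via rank(M_{q-1}∘⋯∘M_p): M ≅ I[1,3]^2, I[1,4], I[2,2], I[3,3].
μ_θ-semistable layers: μ^(1)=53; μ^(2)=-3; μ^(3)=-7; μ^(4)=-19

((0, 0, 0, 1); (3, 3, 3, 0); (0, 1, 0, 0); (0, 0, 1, 0))


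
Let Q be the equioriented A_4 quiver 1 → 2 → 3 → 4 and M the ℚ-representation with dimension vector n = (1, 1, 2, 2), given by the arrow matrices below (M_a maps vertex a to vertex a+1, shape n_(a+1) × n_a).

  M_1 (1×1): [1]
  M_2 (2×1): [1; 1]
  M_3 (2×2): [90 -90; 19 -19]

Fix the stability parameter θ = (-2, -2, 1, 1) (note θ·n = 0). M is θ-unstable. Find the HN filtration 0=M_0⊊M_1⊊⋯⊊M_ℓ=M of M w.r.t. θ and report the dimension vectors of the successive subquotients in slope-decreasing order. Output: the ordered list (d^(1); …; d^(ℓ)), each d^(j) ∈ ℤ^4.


Barcode: M ≅ I[1,3], I[3,4], I[4,4]. HN layers by μ_θ (2 steps, strictly decreasing):
  μ^(1)=1; μ^(2)=-2

((0, 0, 2, 2); (1, 1, 0, 0))


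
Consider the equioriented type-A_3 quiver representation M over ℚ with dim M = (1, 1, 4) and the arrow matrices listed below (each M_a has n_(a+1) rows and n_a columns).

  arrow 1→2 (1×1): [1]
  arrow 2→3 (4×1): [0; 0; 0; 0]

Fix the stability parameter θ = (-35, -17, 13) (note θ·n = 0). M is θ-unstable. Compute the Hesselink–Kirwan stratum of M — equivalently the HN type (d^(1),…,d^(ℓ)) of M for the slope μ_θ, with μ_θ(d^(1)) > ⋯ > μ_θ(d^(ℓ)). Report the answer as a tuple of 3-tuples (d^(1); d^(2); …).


Interval decomposition of M: I[1,2], I[3,3]^4.
HN type (ℓ=3): μ^(1)=13; μ^(2)=-17; μ^(3)=-35

((0, 0, 4); (0, 1, 0); (1, 0, 0))


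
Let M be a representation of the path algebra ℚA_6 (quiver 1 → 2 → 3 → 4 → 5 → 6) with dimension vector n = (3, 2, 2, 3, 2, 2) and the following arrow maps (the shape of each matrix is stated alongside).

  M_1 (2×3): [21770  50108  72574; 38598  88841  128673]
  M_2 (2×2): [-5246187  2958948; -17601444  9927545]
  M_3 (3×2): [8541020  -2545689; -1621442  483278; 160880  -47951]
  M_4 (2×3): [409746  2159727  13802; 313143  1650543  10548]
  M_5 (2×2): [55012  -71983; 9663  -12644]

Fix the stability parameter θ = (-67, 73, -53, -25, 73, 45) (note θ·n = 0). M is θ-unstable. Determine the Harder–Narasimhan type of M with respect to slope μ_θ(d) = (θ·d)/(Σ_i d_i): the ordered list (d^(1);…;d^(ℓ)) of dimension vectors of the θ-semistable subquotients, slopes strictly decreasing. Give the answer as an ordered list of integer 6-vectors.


Interval decomposition of M: I[1,1], I[1,6]^2, I[4,4].
HN type (ℓ=4): μ^(1)=59; μ^(2)=-5/3; μ^(3)=-25; μ^(4)=-67

((0, 0, 0, 0, 2, 2); (0, 2, 2, 2, 0, 0); (0, 0, 0, 1, 0, 0); (3, 0, 0, 0, 0, 0))


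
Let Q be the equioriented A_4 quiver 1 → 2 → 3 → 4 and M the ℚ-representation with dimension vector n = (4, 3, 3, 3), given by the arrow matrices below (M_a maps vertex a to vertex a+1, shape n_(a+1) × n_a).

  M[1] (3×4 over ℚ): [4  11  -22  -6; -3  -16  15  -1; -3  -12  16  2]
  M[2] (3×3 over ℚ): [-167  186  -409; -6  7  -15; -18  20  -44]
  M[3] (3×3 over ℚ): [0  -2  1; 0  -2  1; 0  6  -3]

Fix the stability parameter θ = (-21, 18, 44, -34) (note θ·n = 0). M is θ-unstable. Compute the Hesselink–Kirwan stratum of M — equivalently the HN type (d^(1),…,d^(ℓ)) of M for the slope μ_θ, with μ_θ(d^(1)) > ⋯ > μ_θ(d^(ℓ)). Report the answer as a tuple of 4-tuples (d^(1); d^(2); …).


Interval decomposition of M: I[1,1], I[1,3]^2, I[1,4], I[4,4]^2.
HN type (ℓ=5): μ^(1)=44; μ^(2)=18; μ^(3)=28/3; μ^(4)=-21; μ^(5)=-34

((0, 0, 2, 0); (0, 2, 0, 0); (0, 1, 1, 1); (4, 0, 0, 0); (0, 0, 0, 2))


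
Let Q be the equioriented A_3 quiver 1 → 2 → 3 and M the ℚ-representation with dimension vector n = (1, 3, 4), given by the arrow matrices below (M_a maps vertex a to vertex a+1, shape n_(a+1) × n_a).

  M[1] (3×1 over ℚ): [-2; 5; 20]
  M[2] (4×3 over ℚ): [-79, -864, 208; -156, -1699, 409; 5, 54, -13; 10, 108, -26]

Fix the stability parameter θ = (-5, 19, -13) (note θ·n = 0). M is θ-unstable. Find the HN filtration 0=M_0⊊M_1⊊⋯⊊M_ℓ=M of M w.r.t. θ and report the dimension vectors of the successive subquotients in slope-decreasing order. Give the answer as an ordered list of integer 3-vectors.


Interval decomposition of M: I[1,3], I[2,3]^2, I[3,3].
HN type (ℓ=3): μ^(1)=3; μ^(2)=-5; μ^(3)=-13

((0, 3, 3); (1, 0, 0); (0, 0, 1))


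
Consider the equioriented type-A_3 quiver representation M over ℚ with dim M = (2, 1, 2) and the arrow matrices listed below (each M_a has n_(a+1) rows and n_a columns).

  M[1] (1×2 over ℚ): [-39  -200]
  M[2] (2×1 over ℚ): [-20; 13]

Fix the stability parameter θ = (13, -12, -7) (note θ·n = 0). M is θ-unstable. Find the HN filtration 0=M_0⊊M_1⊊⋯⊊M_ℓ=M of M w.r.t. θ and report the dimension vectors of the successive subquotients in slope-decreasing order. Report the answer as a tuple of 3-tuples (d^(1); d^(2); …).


Via rank(M_{q-1}∘⋯∘M_p): M ≅ I[1,1], I[1,3], I[3,3].
μ_θ-semistable layers: μ^(1)=13; μ^(2)=-2; μ^(3)=-7

((1, 0, 0); (1, 1, 1); (0, 0, 1))


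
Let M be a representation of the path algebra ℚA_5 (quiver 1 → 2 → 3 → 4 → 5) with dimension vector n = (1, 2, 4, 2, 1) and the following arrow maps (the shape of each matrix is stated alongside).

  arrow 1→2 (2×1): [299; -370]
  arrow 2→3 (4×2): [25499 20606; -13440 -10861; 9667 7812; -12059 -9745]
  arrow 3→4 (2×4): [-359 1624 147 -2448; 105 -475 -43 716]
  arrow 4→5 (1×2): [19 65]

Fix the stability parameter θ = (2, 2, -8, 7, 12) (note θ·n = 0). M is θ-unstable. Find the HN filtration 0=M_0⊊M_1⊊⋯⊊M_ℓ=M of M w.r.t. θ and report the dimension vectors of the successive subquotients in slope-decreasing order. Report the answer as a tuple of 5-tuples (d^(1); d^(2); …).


Interval decomposition of M: I[1,3], I[2,5], I[3,3], I[3,4].
HN type (ℓ=5): μ^(1)=12; μ^(2)=7; μ^(3)=-4/3; μ^(4)=-3; μ^(5)=-8

((0, 0, 0, 0, 1); (0, 0, 0, 2, 0); (1, 1, 1, 0, 0); (0, 1, 1, 0, 0); (0, 0, 2, 0, 0))


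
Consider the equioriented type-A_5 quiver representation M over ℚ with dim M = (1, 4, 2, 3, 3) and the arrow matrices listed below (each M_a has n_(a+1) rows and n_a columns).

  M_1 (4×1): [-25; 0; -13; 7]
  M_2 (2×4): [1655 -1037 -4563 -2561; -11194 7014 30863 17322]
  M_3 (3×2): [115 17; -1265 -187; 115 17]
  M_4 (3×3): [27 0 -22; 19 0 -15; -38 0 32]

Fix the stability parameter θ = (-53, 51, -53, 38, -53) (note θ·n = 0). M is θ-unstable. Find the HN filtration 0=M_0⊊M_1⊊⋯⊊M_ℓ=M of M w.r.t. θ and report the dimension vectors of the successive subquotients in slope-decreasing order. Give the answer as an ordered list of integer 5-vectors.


Barcode: M ≅ I[1,3], I[2,2]^2, I[2,5], I[4,4], I[4,5], I[5,5]. HN layers by μ_θ (6 steps, strictly decreasing):
  μ^(1)=51; μ^(2)=38; μ^(3)=-1; μ^(4)=-17/4; μ^(5)=-15/2; μ^(6)=-53

((0, 2, 0, 0, 0); (0, 0, 0, 1, 0); (0, 1, 1, 0, 0); (0, 1, 1, 1, 1); (0, 0, 0, 1, 1); (1, 0, 0, 0, 1))


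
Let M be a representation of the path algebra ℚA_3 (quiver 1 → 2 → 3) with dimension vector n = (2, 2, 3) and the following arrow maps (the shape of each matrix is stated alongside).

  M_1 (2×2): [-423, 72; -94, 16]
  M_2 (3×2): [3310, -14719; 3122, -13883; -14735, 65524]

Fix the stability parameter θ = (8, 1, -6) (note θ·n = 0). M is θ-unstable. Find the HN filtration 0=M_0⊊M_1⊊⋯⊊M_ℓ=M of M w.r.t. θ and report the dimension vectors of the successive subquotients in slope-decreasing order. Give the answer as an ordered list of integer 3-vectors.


Interval decomposition of M: I[1,1], I[1,3], I[2,3], I[3,3].
HN type (ℓ=4): μ^(1)=8; μ^(2)=1; μ^(3)=-5/2; μ^(4)=-6

((1, 0, 0); (1, 1, 1); (0, 1, 1); (0, 0, 1))


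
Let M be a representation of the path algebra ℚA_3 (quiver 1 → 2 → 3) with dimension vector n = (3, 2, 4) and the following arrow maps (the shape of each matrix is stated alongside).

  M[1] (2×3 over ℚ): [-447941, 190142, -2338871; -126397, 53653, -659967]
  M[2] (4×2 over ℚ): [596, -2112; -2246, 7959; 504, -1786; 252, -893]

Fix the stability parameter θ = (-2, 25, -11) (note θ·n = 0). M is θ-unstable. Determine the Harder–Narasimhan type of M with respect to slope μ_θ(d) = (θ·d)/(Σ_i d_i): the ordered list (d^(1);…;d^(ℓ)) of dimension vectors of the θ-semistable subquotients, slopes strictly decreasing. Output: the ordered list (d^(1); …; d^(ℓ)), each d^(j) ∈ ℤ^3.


Via rank(M_{q-1}∘⋯∘M_p): M ≅ I[1,1], I[1,3]^2, I[3,3]^2.
μ_θ-semistable layers: μ^(1)=7; μ^(2)=-2; μ^(3)=-11

((0, 2, 2); (3, 0, 0); (0, 0, 2))


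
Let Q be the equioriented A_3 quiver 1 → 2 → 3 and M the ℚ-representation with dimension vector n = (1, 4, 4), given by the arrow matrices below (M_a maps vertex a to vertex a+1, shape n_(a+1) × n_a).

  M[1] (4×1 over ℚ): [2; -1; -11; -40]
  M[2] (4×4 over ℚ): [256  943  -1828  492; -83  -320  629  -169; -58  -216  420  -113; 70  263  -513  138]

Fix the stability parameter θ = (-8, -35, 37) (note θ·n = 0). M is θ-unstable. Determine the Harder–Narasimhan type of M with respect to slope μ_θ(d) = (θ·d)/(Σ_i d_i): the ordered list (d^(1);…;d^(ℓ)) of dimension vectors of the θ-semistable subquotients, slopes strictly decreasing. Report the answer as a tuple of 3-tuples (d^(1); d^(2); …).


Interval decomposition of M: I[1,3], I[2,3]^3.
HN type (ℓ=3): μ^(1)=37; μ^(2)=-43/2; μ^(3)=-35

((0, 0, 4); (1, 1, 0); (0, 3, 0))


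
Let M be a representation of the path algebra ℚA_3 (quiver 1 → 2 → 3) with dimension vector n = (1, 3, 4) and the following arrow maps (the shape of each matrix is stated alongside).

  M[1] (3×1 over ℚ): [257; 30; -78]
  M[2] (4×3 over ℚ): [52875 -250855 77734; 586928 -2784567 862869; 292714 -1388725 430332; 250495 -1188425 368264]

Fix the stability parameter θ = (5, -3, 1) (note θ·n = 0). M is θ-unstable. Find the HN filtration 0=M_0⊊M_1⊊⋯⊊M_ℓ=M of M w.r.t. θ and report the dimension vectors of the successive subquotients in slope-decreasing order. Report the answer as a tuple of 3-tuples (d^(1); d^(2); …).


Via rank(M_{q-1}∘⋯∘M_p): M ≅ I[1,3], I[2,3]^2, I[3,3].
μ_θ-semistable layers: μ^(1)=1; μ^(2)=-3

((1, 1, 4); (0, 2, 0))


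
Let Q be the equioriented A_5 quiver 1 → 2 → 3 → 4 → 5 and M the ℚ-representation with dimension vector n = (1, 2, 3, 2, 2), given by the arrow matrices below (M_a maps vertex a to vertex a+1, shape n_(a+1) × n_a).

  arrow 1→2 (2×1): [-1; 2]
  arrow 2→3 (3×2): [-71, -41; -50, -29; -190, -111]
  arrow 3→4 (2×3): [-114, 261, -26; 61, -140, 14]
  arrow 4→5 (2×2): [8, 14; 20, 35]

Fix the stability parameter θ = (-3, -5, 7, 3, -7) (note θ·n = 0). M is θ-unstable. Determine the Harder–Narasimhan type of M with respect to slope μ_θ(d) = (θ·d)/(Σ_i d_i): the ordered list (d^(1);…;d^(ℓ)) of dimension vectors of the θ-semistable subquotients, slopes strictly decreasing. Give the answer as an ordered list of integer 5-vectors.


Barcode: M ≅ I[1,5], I[2,4], I[3,3], I[5,5]. HN layers by μ_θ (6 steps, strictly decreasing):
  μ^(1)=7; μ^(2)=5; μ^(3)=1; μ^(4)=-4; μ^(5)=-5; μ^(6)=-7

((0, 0, 1, 0, 0); (0, 0, 1, 1, 0); (0, 0, 1, 1, 1); (1, 1, 0, 0, 0); (0, 1, 0, 0, 0); (0, 0, 0, 0, 1))


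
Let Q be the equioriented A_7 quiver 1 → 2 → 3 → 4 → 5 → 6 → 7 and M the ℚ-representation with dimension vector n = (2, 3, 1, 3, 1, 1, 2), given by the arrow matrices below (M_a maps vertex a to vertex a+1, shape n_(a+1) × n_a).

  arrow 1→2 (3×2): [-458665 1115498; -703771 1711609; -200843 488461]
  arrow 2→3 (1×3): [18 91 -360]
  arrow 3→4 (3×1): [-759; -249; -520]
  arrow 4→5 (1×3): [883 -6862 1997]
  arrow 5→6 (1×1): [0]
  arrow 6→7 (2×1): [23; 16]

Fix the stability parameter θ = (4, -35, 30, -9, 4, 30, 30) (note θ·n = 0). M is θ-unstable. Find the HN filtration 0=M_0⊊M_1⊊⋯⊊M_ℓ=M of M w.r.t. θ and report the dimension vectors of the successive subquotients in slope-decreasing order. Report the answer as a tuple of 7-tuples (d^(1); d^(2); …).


Interval decomposition of M: I[1,2], I[1,5], I[2,2], I[4,4]^2, I[6,7], I[7,7].
HN type (ℓ=5): μ^(1)=30; μ^(2)=25/3; μ^(3)=-9; μ^(4)=-31/2; μ^(5)=-35

((0, 0, 0, 0, 0, 1, 2); (0, 0, 1, 1, 1, 0, 0); (0, 0, 0, 2, 0, 0, 0); (2, 2, 0, 0, 0, 0, 0); (0, 1, 0, 0, 0, 0, 0))


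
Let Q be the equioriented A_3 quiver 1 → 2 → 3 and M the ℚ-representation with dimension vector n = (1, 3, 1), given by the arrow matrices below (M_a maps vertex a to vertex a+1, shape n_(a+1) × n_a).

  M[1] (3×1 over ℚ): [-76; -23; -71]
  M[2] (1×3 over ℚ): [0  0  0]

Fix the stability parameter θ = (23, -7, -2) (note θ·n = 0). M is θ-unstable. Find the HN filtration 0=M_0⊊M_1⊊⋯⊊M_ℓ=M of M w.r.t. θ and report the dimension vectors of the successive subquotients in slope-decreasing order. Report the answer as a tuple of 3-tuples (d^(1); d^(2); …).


Via rank(M_{q-1}∘⋯∘M_p): M ≅ I[1,2], I[2,2]^2, I[3,3].
μ_θ-semistable layers: μ^(1)=8; μ^(2)=-2; μ^(3)=-7

((1, 1, 0); (0, 0, 1); (0, 2, 0))


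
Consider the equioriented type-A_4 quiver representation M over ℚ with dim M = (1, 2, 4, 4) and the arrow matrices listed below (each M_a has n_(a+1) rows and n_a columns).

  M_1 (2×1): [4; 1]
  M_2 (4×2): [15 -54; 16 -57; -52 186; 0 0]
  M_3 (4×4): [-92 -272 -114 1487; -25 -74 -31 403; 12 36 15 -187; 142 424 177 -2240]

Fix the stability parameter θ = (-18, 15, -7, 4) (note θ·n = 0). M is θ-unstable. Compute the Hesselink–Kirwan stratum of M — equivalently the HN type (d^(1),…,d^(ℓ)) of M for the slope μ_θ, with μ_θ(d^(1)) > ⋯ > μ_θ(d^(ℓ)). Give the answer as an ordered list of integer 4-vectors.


Interval decomposition of M: I[1,4], I[2,4], I[3,3], I[3,4], I[4,4].
HN type (ℓ=3): μ^(1)=4; μ^(2)=-7; μ^(3)=-18

((0, 2, 2, 4); (0, 0, 2, 0); (1, 0, 0, 0))


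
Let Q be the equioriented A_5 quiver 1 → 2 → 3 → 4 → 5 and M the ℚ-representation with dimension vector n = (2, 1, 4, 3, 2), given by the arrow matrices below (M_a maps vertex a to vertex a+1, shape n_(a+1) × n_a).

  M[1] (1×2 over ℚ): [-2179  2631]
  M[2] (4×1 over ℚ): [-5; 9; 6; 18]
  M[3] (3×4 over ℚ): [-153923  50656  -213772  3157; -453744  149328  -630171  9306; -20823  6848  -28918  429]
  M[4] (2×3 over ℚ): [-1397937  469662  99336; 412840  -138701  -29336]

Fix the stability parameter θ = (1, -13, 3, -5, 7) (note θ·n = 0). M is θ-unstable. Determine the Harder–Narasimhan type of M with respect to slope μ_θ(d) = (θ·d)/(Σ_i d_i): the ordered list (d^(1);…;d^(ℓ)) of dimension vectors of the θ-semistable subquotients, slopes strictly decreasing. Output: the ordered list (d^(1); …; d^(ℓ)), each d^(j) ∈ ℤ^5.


Interval decomposition of M: I[1,1], I[1,5], I[3,3]^2, I[3,5], I[4,4].
HN type (ℓ=6): μ^(1)=7; μ^(2)=3; μ^(3)=1; μ^(4)=-1; μ^(5)=-5; μ^(6)=-6

((0, 0, 0, 0, 2); (0, 0, 2, 0, 0); (1, 0, 0, 0, 0); (0, 0, 2, 2, 0); (0, 0, 0, 1, 0); (1, 1, 0, 0, 0))


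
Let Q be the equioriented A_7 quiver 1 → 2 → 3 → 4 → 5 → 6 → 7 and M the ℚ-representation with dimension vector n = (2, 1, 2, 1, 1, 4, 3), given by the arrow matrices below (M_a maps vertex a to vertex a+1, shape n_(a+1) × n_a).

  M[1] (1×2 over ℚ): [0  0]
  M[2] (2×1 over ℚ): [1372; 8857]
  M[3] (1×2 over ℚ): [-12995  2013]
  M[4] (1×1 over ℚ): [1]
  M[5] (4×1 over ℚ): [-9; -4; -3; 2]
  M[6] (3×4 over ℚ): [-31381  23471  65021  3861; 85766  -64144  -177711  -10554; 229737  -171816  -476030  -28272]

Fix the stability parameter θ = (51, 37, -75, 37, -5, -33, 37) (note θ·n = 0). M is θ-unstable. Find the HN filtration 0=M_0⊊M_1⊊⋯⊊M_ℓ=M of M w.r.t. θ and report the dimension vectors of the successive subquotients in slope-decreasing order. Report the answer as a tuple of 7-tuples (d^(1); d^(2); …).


Barcode: M ≅ I[1,1]^2, I[2,7], I[3,3], I[6,6], I[6,7]^2. HN layers by μ_θ (6 steps, strictly decreasing):
  μ^(1)=51; μ^(2)=37; μ^(3)=-1/3; μ^(4)=-19; μ^(5)=-33; μ^(6)=-75

((2, 0, 0, 0, 0, 0, 0); (0, 0, 0, 0, 0, 0, 3); (0, 0, 0, 1, 1, 1, 0); (0, 1, 1, 0, 0, 0, 0); (0, 0, 0, 0, 0, 3, 0); (0, 0, 1, 0, 0, 0, 0))


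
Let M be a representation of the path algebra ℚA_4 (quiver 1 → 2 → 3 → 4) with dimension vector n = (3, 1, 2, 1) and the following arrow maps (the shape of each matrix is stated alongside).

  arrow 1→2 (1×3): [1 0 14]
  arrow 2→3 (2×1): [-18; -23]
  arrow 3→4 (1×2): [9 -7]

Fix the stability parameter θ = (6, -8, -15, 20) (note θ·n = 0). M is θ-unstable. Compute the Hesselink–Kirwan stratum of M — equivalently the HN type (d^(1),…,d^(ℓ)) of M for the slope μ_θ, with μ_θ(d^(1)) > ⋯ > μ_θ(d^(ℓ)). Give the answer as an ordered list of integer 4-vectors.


Via rank(M_{q-1}∘⋯∘M_p): M ≅ I[1,1]^2, I[1,4], I[3,3].
μ_θ-semistable layers: μ^(1)=20; μ^(2)=6; μ^(3)=-17/3; μ^(4)=-15

((0, 0, 0, 1); (2, 0, 0, 0); (1, 1, 1, 0); (0, 0, 1, 0))


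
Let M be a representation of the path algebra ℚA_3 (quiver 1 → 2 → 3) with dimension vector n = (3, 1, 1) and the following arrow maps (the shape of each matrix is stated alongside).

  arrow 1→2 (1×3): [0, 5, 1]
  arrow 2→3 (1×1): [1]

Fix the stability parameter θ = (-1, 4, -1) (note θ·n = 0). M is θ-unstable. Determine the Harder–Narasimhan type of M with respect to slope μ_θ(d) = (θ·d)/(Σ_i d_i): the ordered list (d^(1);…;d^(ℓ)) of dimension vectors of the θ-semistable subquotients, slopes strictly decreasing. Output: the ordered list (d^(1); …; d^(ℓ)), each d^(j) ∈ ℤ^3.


Interval decomposition of M: I[1,1]^2, I[1,3].
HN type (ℓ=2): μ^(1)=3/2; μ^(2)=-1

((0, 1, 1); (3, 0, 0))


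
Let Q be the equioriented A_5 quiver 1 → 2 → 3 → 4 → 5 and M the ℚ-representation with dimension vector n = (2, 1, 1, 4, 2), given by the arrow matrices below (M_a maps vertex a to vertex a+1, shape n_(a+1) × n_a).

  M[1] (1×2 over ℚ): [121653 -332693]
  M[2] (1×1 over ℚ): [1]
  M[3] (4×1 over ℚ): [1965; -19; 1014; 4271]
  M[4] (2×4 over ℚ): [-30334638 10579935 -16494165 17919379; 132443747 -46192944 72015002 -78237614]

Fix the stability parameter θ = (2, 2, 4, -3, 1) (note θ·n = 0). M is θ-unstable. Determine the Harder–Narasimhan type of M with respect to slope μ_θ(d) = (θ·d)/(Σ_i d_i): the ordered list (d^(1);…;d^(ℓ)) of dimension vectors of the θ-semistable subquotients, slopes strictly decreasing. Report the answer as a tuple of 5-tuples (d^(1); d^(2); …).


Interval decomposition of M: I[1,1], I[1,5], I[4,4]^2, I[4,5].
HN type (ℓ=4): μ^(1)=2; μ^(2)=6/5; μ^(3)=1; μ^(4)=-3

((1, 0, 0, 0, 0); (1, 1, 1, 1, 1); (0, 0, 0, 0, 1); (0, 0, 0, 3, 0))


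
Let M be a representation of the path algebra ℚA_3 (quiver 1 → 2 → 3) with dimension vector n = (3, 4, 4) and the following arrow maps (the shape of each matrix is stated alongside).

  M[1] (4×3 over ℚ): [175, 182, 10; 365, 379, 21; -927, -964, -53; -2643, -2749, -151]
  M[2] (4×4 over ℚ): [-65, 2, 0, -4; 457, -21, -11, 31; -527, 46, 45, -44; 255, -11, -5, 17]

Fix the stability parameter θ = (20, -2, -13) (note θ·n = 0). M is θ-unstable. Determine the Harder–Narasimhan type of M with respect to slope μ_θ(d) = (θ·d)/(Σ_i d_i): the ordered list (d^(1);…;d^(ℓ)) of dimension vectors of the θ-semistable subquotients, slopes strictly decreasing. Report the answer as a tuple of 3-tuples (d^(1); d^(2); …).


Barcode: M ≅ I[1,2], I[1,3]^2, I[2,3], I[3,3]. HN layers by μ_θ (4 steps, strictly decreasing):
  μ^(1)=9; μ^(2)=5/3; μ^(3)=-15/2; μ^(4)=-13

((1, 1, 0); (2, 2, 2); (0, 1, 1); (0, 0, 1))


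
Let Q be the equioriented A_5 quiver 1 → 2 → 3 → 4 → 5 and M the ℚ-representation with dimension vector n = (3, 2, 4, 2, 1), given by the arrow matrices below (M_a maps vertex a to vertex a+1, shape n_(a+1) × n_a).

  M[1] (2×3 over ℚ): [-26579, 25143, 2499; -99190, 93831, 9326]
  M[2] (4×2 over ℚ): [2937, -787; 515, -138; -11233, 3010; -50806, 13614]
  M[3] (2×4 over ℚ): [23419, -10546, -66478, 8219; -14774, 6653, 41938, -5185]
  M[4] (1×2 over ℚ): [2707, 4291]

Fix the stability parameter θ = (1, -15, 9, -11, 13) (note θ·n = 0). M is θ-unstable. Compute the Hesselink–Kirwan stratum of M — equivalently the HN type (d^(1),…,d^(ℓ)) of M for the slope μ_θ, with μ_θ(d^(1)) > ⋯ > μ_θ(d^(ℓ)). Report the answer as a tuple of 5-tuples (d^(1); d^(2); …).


Interval decomposition of M: I[1,1], I[1,4], I[1,5], I[3,3]^2.
HN type (ℓ=5): μ^(1)=13; μ^(2)=9; μ^(3)=1; μ^(4)=-1; μ^(5)=-7

((0, 0, 0, 0, 1); (0, 0, 2, 0, 0); (1, 0, 0, 0, 0); (0, 0, 2, 2, 0); (2, 2, 0, 0, 0))


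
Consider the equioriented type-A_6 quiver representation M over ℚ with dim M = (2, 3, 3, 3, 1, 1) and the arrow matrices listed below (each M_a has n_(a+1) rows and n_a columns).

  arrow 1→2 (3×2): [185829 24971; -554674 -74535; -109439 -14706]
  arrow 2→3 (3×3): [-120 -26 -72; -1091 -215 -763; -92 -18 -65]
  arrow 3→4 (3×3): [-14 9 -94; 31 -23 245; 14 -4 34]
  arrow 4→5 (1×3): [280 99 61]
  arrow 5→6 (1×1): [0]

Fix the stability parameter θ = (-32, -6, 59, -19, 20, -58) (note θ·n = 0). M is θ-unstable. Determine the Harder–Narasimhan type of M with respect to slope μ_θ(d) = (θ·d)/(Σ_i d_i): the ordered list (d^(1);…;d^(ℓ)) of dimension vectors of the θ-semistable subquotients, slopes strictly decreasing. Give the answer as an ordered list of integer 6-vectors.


Interval decomposition of M: I[1,4], I[1,5], I[2,3], I[4,4], I[6,6].
HN type (ℓ=6): μ^(1)=59; μ^(2)=20; μ^(3)=-6; μ^(4)=-19; μ^(5)=-32; μ^(6)=-58

((0, 0, 1, 0, 0, 0); (0, 0, 2, 2, 1, 0); (0, 3, 0, 0, 0, 0); (0, 0, 0, 1, 0, 0); (2, 0, 0, 0, 0, 0); (0, 0, 0, 0, 0, 1))


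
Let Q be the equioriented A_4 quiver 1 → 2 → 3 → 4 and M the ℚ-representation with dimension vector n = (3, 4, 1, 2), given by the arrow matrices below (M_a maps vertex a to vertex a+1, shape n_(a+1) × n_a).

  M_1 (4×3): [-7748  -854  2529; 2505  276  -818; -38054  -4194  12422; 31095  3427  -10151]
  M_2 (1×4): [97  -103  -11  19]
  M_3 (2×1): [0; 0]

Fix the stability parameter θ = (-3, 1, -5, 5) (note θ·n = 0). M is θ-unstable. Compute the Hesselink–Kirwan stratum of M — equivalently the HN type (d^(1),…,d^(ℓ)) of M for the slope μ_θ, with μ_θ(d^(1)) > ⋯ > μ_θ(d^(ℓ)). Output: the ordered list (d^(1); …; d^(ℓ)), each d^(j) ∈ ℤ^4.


Barcode: M ≅ I[1,2]^2, I[1,3], I[2,2], I[4,4]^2. HN layers by μ_θ (4 steps, strictly decreasing):
  μ^(1)=5; μ^(2)=1; μ^(3)=-2; μ^(4)=-3

((0, 0, 0, 2); (0, 3, 0, 0); (0, 1, 1, 0); (3, 0, 0, 0))


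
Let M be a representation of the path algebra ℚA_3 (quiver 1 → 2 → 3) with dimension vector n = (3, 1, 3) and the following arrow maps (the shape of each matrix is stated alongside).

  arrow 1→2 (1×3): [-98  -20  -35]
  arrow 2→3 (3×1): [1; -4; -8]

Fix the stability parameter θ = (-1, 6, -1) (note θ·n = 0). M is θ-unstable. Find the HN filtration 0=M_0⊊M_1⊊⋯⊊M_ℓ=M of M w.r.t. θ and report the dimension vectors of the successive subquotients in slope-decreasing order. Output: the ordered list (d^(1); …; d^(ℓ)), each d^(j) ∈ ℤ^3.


Interval decomposition of M: I[1,1]^2, I[1,3], I[3,3]^2.
HN type (ℓ=2): μ^(1)=5/2; μ^(2)=-1

((0, 1, 1); (3, 0, 2))


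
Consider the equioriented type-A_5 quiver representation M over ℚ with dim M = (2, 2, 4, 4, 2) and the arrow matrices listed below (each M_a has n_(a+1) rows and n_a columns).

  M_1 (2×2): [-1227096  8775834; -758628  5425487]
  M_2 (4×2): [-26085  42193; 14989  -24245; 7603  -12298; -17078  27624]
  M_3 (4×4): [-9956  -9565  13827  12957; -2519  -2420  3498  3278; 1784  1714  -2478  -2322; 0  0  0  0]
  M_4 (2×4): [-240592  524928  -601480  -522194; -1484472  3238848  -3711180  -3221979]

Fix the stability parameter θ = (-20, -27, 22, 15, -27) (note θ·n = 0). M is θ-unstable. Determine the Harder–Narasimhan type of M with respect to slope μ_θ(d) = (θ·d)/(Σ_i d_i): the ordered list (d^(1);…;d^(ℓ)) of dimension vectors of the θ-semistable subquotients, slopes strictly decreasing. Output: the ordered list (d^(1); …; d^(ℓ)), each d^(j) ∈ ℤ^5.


Via rank(M_{q-1}∘⋯∘M_p): M ≅ I[1,1], I[1,4], I[2,4], I[3,3]^2, I[4,4], I[4,5], I[5,5].
μ_θ-semistable layers: μ^(1)=22; μ^(2)=37/2; μ^(3)=15; μ^(4)=-6; μ^(5)=-20; μ^(6)=-47/2; μ^(7)=-27

((0, 0, 2, 0, 0); (0, 0, 2, 2, 0); (0, 0, 0, 1, 0); (0, 0, 0, 1, 1); (1, 0, 0, 0, 0); (1, 1, 0, 0, 0); (0, 1, 0, 0, 1))


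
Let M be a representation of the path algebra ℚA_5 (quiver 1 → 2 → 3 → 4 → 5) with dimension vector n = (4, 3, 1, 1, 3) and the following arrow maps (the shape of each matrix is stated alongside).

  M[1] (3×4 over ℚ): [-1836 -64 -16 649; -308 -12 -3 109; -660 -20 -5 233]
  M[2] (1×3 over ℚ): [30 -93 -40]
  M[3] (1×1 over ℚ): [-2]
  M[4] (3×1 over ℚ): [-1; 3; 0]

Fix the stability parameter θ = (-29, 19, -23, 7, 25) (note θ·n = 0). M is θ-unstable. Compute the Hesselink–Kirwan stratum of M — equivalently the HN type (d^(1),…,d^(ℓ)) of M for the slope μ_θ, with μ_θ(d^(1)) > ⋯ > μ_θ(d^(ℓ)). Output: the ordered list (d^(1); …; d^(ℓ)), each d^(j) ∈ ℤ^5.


Via rank(M_{q-1}∘⋯∘M_p): M ≅ I[1,1]^2, I[1,2], I[1,5], I[2,2], I[5,5]^2.
μ_θ-semistable layers: μ^(1)=25; μ^(2)=19; μ^(3)=7; μ^(4)=-2; μ^(5)=-29

((0, 0, 0, 0, 3); (0, 2, 0, 0, 0); (0, 0, 0, 1, 0); (0, 1, 1, 0, 0); (4, 0, 0, 0, 0))


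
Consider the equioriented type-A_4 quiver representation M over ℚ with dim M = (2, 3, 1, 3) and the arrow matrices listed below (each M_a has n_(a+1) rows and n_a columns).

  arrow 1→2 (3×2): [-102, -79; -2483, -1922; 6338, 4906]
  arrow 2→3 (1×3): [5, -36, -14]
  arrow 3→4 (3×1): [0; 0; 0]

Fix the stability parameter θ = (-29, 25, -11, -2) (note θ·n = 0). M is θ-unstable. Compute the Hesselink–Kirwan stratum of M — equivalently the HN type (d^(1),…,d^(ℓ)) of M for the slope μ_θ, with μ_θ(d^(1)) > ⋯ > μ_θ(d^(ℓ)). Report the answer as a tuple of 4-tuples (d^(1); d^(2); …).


Barcode: M ≅ I[1,2], I[1,3], I[2,2], I[4,4]^3. HN layers by μ_θ (4 steps, strictly decreasing):
  μ^(1)=25; μ^(2)=7; μ^(3)=-2; μ^(4)=-29

((0, 2, 0, 0); (0, 1, 1, 0); (0, 0, 0, 3); (2, 0, 0, 0))


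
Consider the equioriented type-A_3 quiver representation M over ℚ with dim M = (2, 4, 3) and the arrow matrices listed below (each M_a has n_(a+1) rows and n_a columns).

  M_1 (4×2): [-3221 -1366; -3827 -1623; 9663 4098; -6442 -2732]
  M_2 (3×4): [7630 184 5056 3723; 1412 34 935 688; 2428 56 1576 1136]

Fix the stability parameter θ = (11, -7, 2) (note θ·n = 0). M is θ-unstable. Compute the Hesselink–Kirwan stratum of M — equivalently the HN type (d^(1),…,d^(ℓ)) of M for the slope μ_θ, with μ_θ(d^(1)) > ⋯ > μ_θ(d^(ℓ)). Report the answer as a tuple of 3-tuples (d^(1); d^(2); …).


Via rank(M_{q-1}∘⋯∘M_p): M ≅ I[1,2], I[1,3], I[2,3]^2.
μ_θ-semistable layers: μ^(1)=2; μ^(2)=-7

((2, 2, 3); (0, 2, 0))


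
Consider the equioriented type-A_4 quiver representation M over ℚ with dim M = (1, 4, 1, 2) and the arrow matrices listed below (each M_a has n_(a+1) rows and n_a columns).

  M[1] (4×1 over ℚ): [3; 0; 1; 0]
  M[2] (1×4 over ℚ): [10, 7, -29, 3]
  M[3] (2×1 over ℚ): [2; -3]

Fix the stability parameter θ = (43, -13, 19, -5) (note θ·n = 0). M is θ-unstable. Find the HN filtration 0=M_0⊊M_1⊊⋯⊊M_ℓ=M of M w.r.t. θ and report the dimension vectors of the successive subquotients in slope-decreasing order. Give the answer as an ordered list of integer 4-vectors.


Interval decomposition of M: I[1,4], I[2,2]^3, I[4,4].
HN type (ℓ=3): μ^(1)=11; μ^(2)=-5; μ^(3)=-13

((1, 1, 1, 1); (0, 0, 0, 1); (0, 3, 0, 0))
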